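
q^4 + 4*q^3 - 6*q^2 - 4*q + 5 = (q - 1)^2*(q + 1)*(q + 5)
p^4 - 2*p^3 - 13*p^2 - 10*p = p*(p - 5)*(p + 1)*(p + 2)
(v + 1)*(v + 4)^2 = v^3 + 9*v^2 + 24*v + 16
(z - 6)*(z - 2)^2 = z^3 - 10*z^2 + 28*z - 24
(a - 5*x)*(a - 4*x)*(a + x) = a^3 - 8*a^2*x + 11*a*x^2 + 20*x^3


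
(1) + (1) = 2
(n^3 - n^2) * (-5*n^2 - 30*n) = -5*n^5 - 25*n^4 + 30*n^3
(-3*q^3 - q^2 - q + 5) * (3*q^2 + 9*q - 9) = -9*q^5 - 30*q^4 + 15*q^3 + 15*q^2 + 54*q - 45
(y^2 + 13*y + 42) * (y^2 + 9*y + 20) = y^4 + 22*y^3 + 179*y^2 + 638*y + 840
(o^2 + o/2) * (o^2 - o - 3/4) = o^4 - o^3/2 - 5*o^2/4 - 3*o/8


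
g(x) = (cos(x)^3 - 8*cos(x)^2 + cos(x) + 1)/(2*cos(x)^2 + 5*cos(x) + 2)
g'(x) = (4*sin(x)*cos(x) + 5*sin(x))*(cos(x)^3 - 8*cos(x)^2 + cos(x) + 1)/(2*cos(x)^2 + 5*cos(x) + 2)^2 + (-3*sin(x)*cos(x)^2 + 16*sin(x)*cos(x) - sin(x))/(2*cos(x)^2 + 5*cos(x) + 2) = (-2*cos(x)^4 - 10*cos(x)^3 + 36*cos(x)^2 + 36*cos(x) + 3)*sin(x)/((cos(x) + 2)^2*(2*cos(x) + 1)^2)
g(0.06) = -0.55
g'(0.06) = 0.05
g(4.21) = -25.80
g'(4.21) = 1385.45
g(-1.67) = 0.54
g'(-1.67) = 0.09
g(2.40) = 7.49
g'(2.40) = -1.04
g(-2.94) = 8.78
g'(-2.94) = -2.06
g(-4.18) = 74.99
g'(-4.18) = -8089.74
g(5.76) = -0.45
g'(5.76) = -0.44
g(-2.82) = 8.48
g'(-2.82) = -2.90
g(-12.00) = -0.43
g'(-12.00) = 0.48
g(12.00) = -0.43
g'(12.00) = -0.48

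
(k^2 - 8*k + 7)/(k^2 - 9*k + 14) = (k - 1)/(k - 2)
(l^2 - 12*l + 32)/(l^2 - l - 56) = (l - 4)/(l + 7)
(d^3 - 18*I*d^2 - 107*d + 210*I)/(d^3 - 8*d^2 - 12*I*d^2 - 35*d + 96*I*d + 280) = (d - 6*I)/(d - 8)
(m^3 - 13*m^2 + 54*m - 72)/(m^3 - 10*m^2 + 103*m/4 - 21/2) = 4*(m^2 - 7*m + 12)/(4*m^2 - 16*m + 7)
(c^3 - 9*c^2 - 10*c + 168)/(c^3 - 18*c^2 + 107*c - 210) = (c + 4)/(c - 5)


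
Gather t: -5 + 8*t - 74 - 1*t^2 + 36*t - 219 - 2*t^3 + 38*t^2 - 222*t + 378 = -2*t^3 + 37*t^2 - 178*t + 80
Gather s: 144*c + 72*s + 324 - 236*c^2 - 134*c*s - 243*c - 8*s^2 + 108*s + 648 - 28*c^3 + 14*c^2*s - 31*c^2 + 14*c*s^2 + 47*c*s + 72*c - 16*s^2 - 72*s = -28*c^3 - 267*c^2 - 27*c + s^2*(14*c - 24) + s*(14*c^2 - 87*c + 108) + 972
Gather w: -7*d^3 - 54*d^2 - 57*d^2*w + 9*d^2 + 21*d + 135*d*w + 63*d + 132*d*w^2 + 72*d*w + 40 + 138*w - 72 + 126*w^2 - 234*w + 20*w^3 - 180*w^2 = -7*d^3 - 45*d^2 + 84*d + 20*w^3 + w^2*(132*d - 54) + w*(-57*d^2 + 207*d - 96) - 32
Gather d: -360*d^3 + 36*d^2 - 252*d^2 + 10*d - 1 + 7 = -360*d^3 - 216*d^2 + 10*d + 6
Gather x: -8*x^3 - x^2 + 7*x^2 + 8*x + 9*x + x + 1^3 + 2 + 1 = -8*x^3 + 6*x^2 + 18*x + 4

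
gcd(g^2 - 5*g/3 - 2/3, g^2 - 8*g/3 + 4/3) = g - 2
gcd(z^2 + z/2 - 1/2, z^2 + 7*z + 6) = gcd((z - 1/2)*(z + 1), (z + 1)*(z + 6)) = z + 1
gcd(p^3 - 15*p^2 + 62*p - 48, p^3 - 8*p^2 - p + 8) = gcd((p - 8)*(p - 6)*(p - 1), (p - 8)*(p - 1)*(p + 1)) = p^2 - 9*p + 8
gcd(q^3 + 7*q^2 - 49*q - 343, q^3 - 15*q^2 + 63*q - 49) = q - 7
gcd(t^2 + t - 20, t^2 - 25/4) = 1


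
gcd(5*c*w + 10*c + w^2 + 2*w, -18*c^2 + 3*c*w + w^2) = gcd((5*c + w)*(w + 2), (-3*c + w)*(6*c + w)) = 1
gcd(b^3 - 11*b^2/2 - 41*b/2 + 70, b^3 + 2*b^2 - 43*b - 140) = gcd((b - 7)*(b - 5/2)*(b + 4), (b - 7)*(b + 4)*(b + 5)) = b^2 - 3*b - 28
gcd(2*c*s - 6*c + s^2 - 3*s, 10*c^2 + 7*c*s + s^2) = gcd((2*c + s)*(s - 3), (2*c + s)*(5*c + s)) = 2*c + s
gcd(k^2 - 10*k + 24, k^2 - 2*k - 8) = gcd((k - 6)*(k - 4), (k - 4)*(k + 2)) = k - 4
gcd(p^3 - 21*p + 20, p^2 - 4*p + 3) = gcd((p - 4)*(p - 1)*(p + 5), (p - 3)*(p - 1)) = p - 1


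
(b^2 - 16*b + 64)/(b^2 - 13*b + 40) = (b - 8)/(b - 5)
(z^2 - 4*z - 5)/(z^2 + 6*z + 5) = (z - 5)/(z + 5)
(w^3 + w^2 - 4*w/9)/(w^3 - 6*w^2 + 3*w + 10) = w*(9*w^2 + 9*w - 4)/(9*(w^3 - 6*w^2 + 3*w + 10))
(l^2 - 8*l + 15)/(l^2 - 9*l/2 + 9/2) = 2*(l - 5)/(2*l - 3)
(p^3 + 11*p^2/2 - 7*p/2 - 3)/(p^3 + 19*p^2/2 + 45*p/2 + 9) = (p - 1)/(p + 3)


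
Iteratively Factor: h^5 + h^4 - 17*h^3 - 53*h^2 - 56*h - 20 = (h + 1)*(h^4 - 17*h^2 - 36*h - 20) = (h + 1)^2*(h^3 - h^2 - 16*h - 20) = (h + 1)^2*(h + 2)*(h^2 - 3*h - 10) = (h + 1)^2*(h + 2)^2*(h - 5)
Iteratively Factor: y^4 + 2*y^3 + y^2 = (y)*(y^3 + 2*y^2 + y) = y*(y + 1)*(y^2 + y) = y*(y + 1)^2*(y)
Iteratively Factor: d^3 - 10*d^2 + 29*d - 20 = (d - 1)*(d^2 - 9*d + 20) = (d - 5)*(d - 1)*(d - 4)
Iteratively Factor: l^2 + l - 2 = (l + 2)*(l - 1)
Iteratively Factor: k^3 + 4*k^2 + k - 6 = (k + 3)*(k^2 + k - 2) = (k - 1)*(k + 3)*(k + 2)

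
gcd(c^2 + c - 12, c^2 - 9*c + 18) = c - 3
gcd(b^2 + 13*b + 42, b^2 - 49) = b + 7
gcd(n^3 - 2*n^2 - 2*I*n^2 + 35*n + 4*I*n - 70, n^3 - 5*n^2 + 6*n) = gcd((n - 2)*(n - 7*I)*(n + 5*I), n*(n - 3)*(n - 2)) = n - 2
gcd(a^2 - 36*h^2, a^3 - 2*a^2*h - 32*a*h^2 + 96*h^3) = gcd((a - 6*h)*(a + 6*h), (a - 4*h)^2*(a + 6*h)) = a + 6*h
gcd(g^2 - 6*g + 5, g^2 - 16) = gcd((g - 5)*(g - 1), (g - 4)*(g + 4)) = 1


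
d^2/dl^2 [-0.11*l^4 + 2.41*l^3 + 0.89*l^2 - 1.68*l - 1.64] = -1.32*l^2 + 14.46*l + 1.78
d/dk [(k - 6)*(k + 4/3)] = 2*k - 14/3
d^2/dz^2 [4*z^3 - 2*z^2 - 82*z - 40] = 24*z - 4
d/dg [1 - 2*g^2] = -4*g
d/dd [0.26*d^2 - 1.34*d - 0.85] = 0.52*d - 1.34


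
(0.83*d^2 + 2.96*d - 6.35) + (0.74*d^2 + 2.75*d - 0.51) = 1.57*d^2 + 5.71*d - 6.86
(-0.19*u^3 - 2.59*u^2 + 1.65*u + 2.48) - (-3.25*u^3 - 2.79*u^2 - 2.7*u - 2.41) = 3.06*u^3 + 0.2*u^2 + 4.35*u + 4.89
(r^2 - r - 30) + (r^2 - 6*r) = 2*r^2 - 7*r - 30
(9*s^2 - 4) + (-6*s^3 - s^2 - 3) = -6*s^3 + 8*s^2 - 7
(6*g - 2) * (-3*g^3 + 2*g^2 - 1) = -18*g^4 + 18*g^3 - 4*g^2 - 6*g + 2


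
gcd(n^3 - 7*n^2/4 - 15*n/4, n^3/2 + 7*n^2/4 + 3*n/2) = n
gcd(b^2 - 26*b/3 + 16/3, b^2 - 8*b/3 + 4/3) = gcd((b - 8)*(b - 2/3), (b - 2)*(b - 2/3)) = b - 2/3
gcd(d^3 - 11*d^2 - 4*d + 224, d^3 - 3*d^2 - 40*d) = d - 8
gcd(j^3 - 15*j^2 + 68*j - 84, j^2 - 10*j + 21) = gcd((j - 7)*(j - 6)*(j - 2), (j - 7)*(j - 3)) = j - 7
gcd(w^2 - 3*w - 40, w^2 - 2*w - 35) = w + 5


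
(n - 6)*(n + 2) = n^2 - 4*n - 12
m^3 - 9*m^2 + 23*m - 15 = (m - 5)*(m - 3)*(m - 1)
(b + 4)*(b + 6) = b^2 + 10*b + 24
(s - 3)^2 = s^2 - 6*s + 9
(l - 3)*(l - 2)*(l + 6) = l^3 + l^2 - 24*l + 36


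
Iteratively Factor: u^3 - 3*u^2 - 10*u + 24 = (u + 3)*(u^2 - 6*u + 8) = (u - 2)*(u + 3)*(u - 4)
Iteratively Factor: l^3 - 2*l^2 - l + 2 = (l - 2)*(l^2 - 1) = (l - 2)*(l + 1)*(l - 1)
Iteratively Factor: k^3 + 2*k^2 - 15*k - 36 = (k - 4)*(k^2 + 6*k + 9) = (k - 4)*(k + 3)*(k + 3)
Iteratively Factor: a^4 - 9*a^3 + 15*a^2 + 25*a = (a - 5)*(a^3 - 4*a^2 - 5*a) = (a - 5)*(a + 1)*(a^2 - 5*a) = (a - 5)^2*(a + 1)*(a)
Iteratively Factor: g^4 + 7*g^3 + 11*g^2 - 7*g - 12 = (g + 4)*(g^3 + 3*g^2 - g - 3) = (g + 3)*(g + 4)*(g^2 - 1) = (g + 1)*(g + 3)*(g + 4)*(g - 1)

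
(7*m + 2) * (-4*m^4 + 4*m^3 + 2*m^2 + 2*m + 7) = -28*m^5 + 20*m^4 + 22*m^3 + 18*m^2 + 53*m + 14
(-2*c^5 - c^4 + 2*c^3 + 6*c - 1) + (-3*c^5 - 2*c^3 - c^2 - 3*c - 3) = -5*c^5 - c^4 - c^2 + 3*c - 4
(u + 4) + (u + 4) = 2*u + 8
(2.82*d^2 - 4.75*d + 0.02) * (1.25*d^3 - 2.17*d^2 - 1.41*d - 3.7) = 3.525*d^5 - 12.0569*d^4 + 6.3563*d^3 - 3.7799*d^2 + 17.5468*d - 0.074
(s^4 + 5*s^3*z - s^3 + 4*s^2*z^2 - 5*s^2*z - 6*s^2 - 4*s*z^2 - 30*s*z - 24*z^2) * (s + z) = s^5 + 6*s^4*z - s^4 + 9*s^3*z^2 - 6*s^3*z - 6*s^3 + 4*s^2*z^3 - 9*s^2*z^2 - 36*s^2*z - 4*s*z^3 - 54*s*z^2 - 24*z^3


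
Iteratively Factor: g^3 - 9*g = (g + 3)*(g^2 - 3*g) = (g - 3)*(g + 3)*(g)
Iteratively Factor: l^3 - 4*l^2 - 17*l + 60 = (l + 4)*(l^2 - 8*l + 15) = (l - 5)*(l + 4)*(l - 3)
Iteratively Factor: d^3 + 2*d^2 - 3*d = (d)*(d^2 + 2*d - 3) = d*(d - 1)*(d + 3)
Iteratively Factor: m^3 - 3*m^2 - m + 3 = (m - 3)*(m^2 - 1) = (m - 3)*(m + 1)*(m - 1)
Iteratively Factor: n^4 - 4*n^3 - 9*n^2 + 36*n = (n + 3)*(n^3 - 7*n^2 + 12*n) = (n - 4)*(n + 3)*(n^2 - 3*n) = n*(n - 4)*(n + 3)*(n - 3)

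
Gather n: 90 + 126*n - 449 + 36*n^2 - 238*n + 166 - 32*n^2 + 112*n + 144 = 4*n^2 - 49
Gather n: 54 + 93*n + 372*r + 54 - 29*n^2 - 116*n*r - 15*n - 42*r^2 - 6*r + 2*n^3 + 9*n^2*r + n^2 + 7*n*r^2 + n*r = 2*n^3 + n^2*(9*r - 28) + n*(7*r^2 - 115*r + 78) - 42*r^2 + 366*r + 108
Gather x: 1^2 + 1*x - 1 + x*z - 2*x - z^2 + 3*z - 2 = x*(z - 1) - z^2 + 3*z - 2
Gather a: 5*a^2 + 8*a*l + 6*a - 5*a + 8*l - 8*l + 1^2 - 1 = 5*a^2 + a*(8*l + 1)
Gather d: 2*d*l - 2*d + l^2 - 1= d*(2*l - 2) + l^2 - 1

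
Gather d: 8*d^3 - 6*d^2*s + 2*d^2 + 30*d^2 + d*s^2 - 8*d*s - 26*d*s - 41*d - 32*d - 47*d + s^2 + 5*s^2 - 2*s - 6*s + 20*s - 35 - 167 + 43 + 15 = 8*d^3 + d^2*(32 - 6*s) + d*(s^2 - 34*s - 120) + 6*s^2 + 12*s - 144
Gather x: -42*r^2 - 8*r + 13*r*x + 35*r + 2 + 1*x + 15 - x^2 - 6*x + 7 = -42*r^2 + 27*r - x^2 + x*(13*r - 5) + 24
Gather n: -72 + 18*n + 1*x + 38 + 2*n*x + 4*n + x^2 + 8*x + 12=n*(2*x + 22) + x^2 + 9*x - 22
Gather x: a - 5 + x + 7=a + x + 2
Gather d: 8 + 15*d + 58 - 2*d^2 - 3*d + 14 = -2*d^2 + 12*d + 80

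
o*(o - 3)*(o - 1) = o^3 - 4*o^2 + 3*o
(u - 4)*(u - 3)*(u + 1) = u^3 - 6*u^2 + 5*u + 12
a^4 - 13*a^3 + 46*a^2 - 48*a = a*(a - 8)*(a - 3)*(a - 2)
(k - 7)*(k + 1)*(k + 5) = k^3 - k^2 - 37*k - 35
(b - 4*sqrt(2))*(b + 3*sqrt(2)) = b^2 - sqrt(2)*b - 24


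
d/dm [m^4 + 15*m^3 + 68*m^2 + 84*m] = 4*m^3 + 45*m^2 + 136*m + 84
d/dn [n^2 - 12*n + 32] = 2*n - 12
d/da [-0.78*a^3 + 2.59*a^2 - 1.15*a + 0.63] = -2.34*a^2 + 5.18*a - 1.15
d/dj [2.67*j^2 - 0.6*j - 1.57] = 5.34*j - 0.6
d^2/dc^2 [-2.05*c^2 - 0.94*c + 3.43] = -4.10000000000000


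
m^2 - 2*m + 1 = (m - 1)^2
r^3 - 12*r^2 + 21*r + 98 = (r - 7)^2*(r + 2)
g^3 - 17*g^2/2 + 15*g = g*(g - 6)*(g - 5/2)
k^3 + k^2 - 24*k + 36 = (k - 3)*(k - 2)*(k + 6)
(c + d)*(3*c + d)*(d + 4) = 3*c^2*d + 12*c^2 + 4*c*d^2 + 16*c*d + d^3 + 4*d^2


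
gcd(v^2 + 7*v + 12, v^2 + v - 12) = v + 4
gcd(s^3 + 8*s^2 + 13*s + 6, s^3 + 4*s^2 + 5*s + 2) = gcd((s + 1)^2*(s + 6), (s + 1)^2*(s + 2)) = s^2 + 2*s + 1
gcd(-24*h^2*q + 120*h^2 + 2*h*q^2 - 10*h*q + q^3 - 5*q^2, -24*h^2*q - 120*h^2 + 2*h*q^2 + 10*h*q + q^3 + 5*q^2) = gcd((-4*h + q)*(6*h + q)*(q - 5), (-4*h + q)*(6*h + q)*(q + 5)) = -24*h^2 + 2*h*q + q^2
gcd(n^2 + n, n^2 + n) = n^2 + n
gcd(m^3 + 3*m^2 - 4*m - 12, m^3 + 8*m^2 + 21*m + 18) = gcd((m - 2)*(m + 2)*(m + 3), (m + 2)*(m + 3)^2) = m^2 + 5*m + 6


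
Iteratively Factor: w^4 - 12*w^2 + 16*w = (w - 2)*(w^3 + 2*w^2 - 8*w) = (w - 2)*(w + 4)*(w^2 - 2*w) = w*(w - 2)*(w + 4)*(w - 2)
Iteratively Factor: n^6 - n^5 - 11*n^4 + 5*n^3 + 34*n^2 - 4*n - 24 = (n + 1)*(n^5 - 2*n^4 - 9*n^3 + 14*n^2 + 20*n - 24) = (n + 1)*(n + 2)*(n^4 - 4*n^3 - n^2 + 16*n - 12) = (n - 2)*(n + 1)*(n + 2)*(n^3 - 2*n^2 - 5*n + 6) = (n - 2)*(n + 1)*(n + 2)^2*(n^2 - 4*n + 3) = (n - 2)*(n - 1)*(n + 1)*(n + 2)^2*(n - 3)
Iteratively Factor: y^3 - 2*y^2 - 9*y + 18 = (y + 3)*(y^2 - 5*y + 6) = (y - 3)*(y + 3)*(y - 2)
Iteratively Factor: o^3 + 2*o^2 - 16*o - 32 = (o + 4)*(o^2 - 2*o - 8) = (o + 2)*(o + 4)*(o - 4)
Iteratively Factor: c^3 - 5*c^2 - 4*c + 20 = (c - 5)*(c^2 - 4) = (c - 5)*(c + 2)*(c - 2)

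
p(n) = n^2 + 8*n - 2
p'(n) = 2*n + 8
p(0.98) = 6.80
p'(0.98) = 9.96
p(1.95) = 17.40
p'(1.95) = 11.90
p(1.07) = 7.70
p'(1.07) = 10.14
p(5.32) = 68.86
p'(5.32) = 18.64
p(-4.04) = -18.00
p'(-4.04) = -0.08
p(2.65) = 26.22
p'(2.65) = 13.30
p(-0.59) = -6.37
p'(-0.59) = 6.82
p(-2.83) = -16.63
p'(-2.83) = 2.34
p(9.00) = 151.00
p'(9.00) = 26.00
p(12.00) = 238.00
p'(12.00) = 32.00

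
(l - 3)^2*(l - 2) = l^3 - 8*l^2 + 21*l - 18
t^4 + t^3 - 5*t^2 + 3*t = t*(t - 1)^2*(t + 3)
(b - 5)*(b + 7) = b^2 + 2*b - 35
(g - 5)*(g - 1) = g^2 - 6*g + 5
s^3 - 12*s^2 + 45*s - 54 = (s - 6)*(s - 3)^2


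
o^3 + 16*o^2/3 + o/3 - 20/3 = (o - 1)*(o + 4/3)*(o + 5)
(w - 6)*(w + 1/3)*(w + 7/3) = w^3 - 10*w^2/3 - 137*w/9 - 14/3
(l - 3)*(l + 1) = l^2 - 2*l - 3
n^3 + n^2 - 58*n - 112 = (n - 8)*(n + 2)*(n + 7)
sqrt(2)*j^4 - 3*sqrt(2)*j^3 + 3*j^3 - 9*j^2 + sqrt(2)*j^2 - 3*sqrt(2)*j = j*(j - 3)*(j + sqrt(2))*(sqrt(2)*j + 1)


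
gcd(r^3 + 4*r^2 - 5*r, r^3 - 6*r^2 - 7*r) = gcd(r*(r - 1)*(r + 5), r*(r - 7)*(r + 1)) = r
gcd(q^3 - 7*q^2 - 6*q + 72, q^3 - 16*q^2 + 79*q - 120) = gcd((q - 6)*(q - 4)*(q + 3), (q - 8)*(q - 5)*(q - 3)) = 1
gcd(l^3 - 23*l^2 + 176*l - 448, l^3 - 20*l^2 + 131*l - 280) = l^2 - 15*l + 56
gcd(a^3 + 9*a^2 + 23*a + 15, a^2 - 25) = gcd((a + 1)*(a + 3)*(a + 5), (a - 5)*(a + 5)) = a + 5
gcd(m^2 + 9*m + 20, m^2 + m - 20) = m + 5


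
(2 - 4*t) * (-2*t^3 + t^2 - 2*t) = 8*t^4 - 8*t^3 + 10*t^2 - 4*t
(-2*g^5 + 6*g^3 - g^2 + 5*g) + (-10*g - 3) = -2*g^5 + 6*g^3 - g^2 - 5*g - 3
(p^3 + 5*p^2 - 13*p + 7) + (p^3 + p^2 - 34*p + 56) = 2*p^3 + 6*p^2 - 47*p + 63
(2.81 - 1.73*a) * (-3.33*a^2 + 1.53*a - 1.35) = 5.7609*a^3 - 12.0042*a^2 + 6.6348*a - 3.7935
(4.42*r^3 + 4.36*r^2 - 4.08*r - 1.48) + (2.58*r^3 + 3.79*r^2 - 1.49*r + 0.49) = 7.0*r^3 + 8.15*r^2 - 5.57*r - 0.99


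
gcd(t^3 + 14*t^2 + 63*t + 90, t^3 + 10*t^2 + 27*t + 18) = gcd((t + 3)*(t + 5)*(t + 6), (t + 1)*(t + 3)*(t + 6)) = t^2 + 9*t + 18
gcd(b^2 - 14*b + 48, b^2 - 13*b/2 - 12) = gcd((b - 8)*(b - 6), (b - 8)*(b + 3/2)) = b - 8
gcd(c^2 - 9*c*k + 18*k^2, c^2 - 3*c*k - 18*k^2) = c - 6*k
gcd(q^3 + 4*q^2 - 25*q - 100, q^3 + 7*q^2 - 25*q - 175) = q^2 - 25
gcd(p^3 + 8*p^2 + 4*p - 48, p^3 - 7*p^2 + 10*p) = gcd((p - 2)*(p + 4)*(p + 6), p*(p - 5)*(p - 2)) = p - 2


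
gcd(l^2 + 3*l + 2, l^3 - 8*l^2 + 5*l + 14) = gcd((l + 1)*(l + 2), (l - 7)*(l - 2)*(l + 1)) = l + 1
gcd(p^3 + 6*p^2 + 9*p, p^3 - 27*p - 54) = p^2 + 6*p + 9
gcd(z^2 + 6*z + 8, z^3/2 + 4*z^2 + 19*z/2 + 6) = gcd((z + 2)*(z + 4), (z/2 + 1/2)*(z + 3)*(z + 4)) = z + 4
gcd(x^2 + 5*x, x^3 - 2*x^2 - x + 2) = 1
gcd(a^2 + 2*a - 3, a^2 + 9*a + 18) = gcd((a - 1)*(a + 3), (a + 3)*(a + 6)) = a + 3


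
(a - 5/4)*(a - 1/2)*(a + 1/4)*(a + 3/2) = a^4 - 33*a^2/16 + 7*a/16 + 15/64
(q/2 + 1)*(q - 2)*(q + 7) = q^3/2 + 7*q^2/2 - 2*q - 14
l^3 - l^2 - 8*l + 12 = (l - 2)^2*(l + 3)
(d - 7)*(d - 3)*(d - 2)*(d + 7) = d^4 - 5*d^3 - 43*d^2 + 245*d - 294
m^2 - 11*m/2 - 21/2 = (m - 7)*(m + 3/2)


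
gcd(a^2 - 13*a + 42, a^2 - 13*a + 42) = a^2 - 13*a + 42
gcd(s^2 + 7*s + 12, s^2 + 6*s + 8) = s + 4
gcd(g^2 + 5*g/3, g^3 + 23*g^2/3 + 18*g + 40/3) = g + 5/3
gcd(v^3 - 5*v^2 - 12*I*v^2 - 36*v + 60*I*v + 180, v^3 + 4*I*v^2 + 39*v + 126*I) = v - 6*I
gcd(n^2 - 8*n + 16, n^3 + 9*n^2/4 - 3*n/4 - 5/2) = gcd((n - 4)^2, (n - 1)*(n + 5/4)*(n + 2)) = 1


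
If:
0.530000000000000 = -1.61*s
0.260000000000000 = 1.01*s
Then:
No Solution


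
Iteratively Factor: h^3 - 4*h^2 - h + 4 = (h + 1)*(h^2 - 5*h + 4) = (h - 1)*(h + 1)*(h - 4)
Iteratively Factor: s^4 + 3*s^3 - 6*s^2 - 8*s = (s + 1)*(s^3 + 2*s^2 - 8*s) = s*(s + 1)*(s^2 + 2*s - 8) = s*(s + 1)*(s + 4)*(s - 2)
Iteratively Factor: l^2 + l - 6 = (l + 3)*(l - 2)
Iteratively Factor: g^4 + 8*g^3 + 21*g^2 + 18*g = (g)*(g^3 + 8*g^2 + 21*g + 18) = g*(g + 3)*(g^2 + 5*g + 6) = g*(g + 2)*(g + 3)*(g + 3)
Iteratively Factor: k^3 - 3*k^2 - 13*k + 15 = (k - 1)*(k^2 - 2*k - 15) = (k - 5)*(k - 1)*(k + 3)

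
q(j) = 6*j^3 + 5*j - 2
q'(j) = 18*j^2 + 5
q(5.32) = 928.01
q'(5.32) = 514.44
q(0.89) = 6.68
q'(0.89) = 19.26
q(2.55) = 110.24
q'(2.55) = 122.04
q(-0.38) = -4.23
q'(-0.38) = 7.60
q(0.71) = 3.70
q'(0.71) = 14.07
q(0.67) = 3.15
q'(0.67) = 13.08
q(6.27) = 1508.30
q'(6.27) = 712.63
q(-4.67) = -636.44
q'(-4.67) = 397.56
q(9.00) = 4417.00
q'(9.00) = 1463.00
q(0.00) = -2.00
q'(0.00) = 5.00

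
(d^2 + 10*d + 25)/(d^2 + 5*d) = (d + 5)/d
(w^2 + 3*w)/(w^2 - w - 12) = w/(w - 4)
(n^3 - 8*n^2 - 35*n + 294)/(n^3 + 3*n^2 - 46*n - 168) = (n - 7)/(n + 4)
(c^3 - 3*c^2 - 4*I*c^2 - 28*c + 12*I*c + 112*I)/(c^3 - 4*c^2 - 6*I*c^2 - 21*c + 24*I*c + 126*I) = (c^2 + c*(4 - 4*I) - 16*I)/(c^2 + c*(3 - 6*I) - 18*I)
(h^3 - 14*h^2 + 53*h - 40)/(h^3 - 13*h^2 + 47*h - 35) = (h - 8)/(h - 7)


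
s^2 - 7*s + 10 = (s - 5)*(s - 2)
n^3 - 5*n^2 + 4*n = n*(n - 4)*(n - 1)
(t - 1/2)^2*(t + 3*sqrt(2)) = t^3 - t^2 + 3*sqrt(2)*t^2 - 3*sqrt(2)*t + t/4 + 3*sqrt(2)/4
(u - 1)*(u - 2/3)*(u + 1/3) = u^3 - 4*u^2/3 + u/9 + 2/9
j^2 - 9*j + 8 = (j - 8)*(j - 1)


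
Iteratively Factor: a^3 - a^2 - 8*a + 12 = (a + 3)*(a^2 - 4*a + 4) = (a - 2)*(a + 3)*(a - 2)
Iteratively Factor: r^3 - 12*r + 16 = (r - 2)*(r^2 + 2*r - 8) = (r - 2)*(r + 4)*(r - 2)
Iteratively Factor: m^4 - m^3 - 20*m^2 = (m - 5)*(m^3 + 4*m^2) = m*(m - 5)*(m^2 + 4*m) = m^2*(m - 5)*(m + 4)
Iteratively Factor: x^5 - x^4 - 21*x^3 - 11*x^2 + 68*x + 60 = (x - 5)*(x^4 + 4*x^3 - x^2 - 16*x - 12) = (x - 5)*(x + 3)*(x^3 + x^2 - 4*x - 4) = (x - 5)*(x - 2)*(x + 3)*(x^2 + 3*x + 2) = (x - 5)*(x - 2)*(x + 2)*(x + 3)*(x + 1)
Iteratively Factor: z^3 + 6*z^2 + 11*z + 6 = (z + 2)*(z^2 + 4*z + 3) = (z + 1)*(z + 2)*(z + 3)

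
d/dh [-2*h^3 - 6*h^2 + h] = -6*h^2 - 12*h + 1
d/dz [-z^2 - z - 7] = -2*z - 1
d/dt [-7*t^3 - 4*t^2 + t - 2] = -21*t^2 - 8*t + 1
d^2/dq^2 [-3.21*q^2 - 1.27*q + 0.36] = -6.42000000000000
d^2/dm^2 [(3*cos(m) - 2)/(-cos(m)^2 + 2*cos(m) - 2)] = 2*(-27*(1 - cos(2*m))^2*cos(m) + 2*(1 - cos(2*m))^2 + 32*cos(m) - 56*cos(2*m) + 6*cos(3*m) + 6*cos(5*m))/(4*cos(m) - cos(2*m) - 5)^3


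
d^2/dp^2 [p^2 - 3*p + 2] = 2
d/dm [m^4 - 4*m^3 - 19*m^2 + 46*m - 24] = 4*m^3 - 12*m^2 - 38*m + 46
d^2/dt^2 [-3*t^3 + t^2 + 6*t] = 2 - 18*t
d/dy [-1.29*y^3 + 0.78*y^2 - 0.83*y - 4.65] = -3.87*y^2 + 1.56*y - 0.83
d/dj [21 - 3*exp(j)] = -3*exp(j)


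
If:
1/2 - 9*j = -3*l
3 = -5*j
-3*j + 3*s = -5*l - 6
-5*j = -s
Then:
No Solution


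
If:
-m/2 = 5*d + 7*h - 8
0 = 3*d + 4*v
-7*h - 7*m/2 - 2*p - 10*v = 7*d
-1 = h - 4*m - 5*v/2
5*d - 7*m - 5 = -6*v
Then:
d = -180/31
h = 333/62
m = -35/31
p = -1133/62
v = 135/31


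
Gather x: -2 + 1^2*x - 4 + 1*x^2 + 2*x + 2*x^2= 3*x^2 + 3*x - 6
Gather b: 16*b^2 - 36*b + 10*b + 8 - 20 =16*b^2 - 26*b - 12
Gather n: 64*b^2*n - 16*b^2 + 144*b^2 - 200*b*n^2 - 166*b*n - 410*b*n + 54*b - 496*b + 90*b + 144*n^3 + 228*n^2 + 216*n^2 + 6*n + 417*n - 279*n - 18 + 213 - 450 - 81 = 128*b^2 - 352*b + 144*n^3 + n^2*(444 - 200*b) + n*(64*b^2 - 576*b + 144) - 336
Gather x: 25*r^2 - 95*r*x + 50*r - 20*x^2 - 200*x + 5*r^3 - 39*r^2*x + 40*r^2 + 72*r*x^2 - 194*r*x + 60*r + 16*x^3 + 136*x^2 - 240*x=5*r^3 + 65*r^2 + 110*r + 16*x^3 + x^2*(72*r + 116) + x*(-39*r^2 - 289*r - 440)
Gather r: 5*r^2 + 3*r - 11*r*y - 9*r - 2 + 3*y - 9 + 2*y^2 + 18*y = 5*r^2 + r*(-11*y - 6) + 2*y^2 + 21*y - 11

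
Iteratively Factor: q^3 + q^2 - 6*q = (q + 3)*(q^2 - 2*q) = q*(q + 3)*(q - 2)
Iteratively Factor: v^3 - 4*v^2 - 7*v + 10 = (v - 1)*(v^2 - 3*v - 10) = (v - 5)*(v - 1)*(v + 2)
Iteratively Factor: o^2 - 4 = (o - 2)*(o + 2)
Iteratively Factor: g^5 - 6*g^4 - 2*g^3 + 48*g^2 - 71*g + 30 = (g - 1)*(g^4 - 5*g^3 - 7*g^2 + 41*g - 30) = (g - 2)*(g - 1)*(g^3 - 3*g^2 - 13*g + 15) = (g - 5)*(g - 2)*(g - 1)*(g^2 + 2*g - 3) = (g - 5)*(g - 2)*(g - 1)^2*(g + 3)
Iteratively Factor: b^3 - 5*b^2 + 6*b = (b)*(b^2 - 5*b + 6) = b*(b - 2)*(b - 3)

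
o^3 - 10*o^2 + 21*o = o*(o - 7)*(o - 3)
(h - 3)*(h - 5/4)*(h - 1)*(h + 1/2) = h^4 - 19*h^3/4 + 43*h^2/8 + h/4 - 15/8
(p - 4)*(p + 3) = p^2 - p - 12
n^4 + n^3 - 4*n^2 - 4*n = n*(n - 2)*(n + 1)*(n + 2)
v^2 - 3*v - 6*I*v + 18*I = (v - 3)*(v - 6*I)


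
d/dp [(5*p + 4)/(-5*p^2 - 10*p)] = (5*p^2 + 8*p + 8)/(5*p^2*(p^2 + 4*p + 4))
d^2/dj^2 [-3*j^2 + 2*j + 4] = -6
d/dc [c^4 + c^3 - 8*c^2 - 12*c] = 4*c^3 + 3*c^2 - 16*c - 12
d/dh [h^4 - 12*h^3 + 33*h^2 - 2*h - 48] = 4*h^3 - 36*h^2 + 66*h - 2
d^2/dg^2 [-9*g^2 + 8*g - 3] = -18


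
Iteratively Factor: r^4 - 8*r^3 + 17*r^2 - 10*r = (r - 2)*(r^3 - 6*r^2 + 5*r) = r*(r - 2)*(r^2 - 6*r + 5) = r*(r - 2)*(r - 1)*(r - 5)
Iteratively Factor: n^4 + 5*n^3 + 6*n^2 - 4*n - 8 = (n + 2)*(n^3 + 3*n^2 - 4) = (n + 2)^2*(n^2 + n - 2) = (n - 1)*(n + 2)^2*(n + 2)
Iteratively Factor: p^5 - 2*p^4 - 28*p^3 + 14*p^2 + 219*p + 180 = (p + 1)*(p^4 - 3*p^3 - 25*p^2 + 39*p + 180) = (p - 4)*(p + 1)*(p^3 + p^2 - 21*p - 45) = (p - 4)*(p + 1)*(p + 3)*(p^2 - 2*p - 15) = (p - 5)*(p - 4)*(p + 1)*(p + 3)*(p + 3)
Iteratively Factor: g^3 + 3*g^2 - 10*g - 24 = (g + 4)*(g^2 - g - 6) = (g - 3)*(g + 4)*(g + 2)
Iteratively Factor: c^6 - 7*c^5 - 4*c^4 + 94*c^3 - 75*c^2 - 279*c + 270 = (c - 5)*(c^5 - 2*c^4 - 14*c^3 + 24*c^2 + 45*c - 54) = (c - 5)*(c + 3)*(c^4 - 5*c^3 + c^2 + 21*c - 18) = (c - 5)*(c - 1)*(c + 3)*(c^3 - 4*c^2 - 3*c + 18) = (c - 5)*(c - 3)*(c - 1)*(c + 3)*(c^2 - c - 6) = (c - 5)*(c - 3)^2*(c - 1)*(c + 3)*(c + 2)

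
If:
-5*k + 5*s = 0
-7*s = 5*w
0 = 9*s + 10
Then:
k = -10/9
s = -10/9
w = 14/9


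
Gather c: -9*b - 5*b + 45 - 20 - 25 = -14*b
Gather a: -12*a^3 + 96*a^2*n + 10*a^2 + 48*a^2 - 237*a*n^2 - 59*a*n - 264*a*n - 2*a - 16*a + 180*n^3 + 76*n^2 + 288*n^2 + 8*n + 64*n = -12*a^3 + a^2*(96*n + 58) + a*(-237*n^2 - 323*n - 18) + 180*n^3 + 364*n^2 + 72*n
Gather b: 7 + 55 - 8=54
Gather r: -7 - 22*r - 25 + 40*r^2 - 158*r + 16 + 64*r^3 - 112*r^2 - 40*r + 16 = 64*r^3 - 72*r^2 - 220*r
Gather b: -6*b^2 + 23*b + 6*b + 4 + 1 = -6*b^2 + 29*b + 5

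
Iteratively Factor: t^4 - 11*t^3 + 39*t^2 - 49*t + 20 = (t - 1)*(t^3 - 10*t^2 + 29*t - 20) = (t - 4)*(t - 1)*(t^2 - 6*t + 5) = (t - 5)*(t - 4)*(t - 1)*(t - 1)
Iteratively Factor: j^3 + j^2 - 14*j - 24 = (j + 3)*(j^2 - 2*j - 8) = (j - 4)*(j + 3)*(j + 2)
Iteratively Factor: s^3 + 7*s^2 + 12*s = (s)*(s^2 + 7*s + 12) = s*(s + 3)*(s + 4)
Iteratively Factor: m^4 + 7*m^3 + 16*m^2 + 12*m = (m + 2)*(m^3 + 5*m^2 + 6*m) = (m + 2)^2*(m^2 + 3*m) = m*(m + 2)^2*(m + 3)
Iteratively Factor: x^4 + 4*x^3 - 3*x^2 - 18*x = (x + 3)*(x^3 + x^2 - 6*x) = (x - 2)*(x + 3)*(x^2 + 3*x) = (x - 2)*(x + 3)^2*(x)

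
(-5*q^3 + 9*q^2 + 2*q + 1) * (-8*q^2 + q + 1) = 40*q^5 - 77*q^4 - 12*q^3 + 3*q^2 + 3*q + 1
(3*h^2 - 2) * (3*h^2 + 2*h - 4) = 9*h^4 + 6*h^3 - 18*h^2 - 4*h + 8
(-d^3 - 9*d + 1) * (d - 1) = -d^4 + d^3 - 9*d^2 + 10*d - 1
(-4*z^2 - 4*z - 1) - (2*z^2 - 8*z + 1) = -6*z^2 + 4*z - 2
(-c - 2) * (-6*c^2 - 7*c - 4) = 6*c^3 + 19*c^2 + 18*c + 8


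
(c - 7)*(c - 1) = c^2 - 8*c + 7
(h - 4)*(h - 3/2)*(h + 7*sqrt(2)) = h^3 - 11*h^2/2 + 7*sqrt(2)*h^2 - 77*sqrt(2)*h/2 + 6*h + 42*sqrt(2)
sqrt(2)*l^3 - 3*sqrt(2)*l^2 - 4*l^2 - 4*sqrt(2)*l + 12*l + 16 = (l - 4)*(l - 2*sqrt(2))*(sqrt(2)*l + sqrt(2))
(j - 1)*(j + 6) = j^2 + 5*j - 6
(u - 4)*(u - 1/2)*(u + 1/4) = u^3 - 17*u^2/4 + 7*u/8 + 1/2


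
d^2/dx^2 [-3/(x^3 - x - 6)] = 6*(3*x*(-x^3 + x + 6) + (3*x^2 - 1)^2)/(-x^3 + x + 6)^3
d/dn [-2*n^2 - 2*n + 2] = -4*n - 2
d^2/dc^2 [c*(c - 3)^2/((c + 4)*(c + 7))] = 168*(2*c^3 + 17*c^2 + 19*c - 89)/(c^6 + 33*c^5 + 447*c^4 + 3179*c^3 + 12516*c^2 + 25872*c + 21952)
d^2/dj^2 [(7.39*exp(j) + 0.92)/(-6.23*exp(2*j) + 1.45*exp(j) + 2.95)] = (-286.827331*exp(4*j) - 209.589037*exp(3*j) - 789.97023*exp(2*j) - 37.956455*exp(j) - 60.376175)*exp(j)/(241.804367*exp(6*j) - 168.836115*exp(5*j) - 304.19844*exp(4*j) + 156.844325*exp(3*j) + 144.0426*exp(2*j) - 37.855875*exp(j) - 25.672375)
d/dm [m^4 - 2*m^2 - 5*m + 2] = 4*m^3 - 4*m - 5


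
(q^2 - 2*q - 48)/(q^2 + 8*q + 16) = (q^2 - 2*q - 48)/(q^2 + 8*q + 16)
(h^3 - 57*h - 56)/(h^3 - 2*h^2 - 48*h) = (h^2 + 8*h + 7)/(h*(h + 6))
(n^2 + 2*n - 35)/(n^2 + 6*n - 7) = (n - 5)/(n - 1)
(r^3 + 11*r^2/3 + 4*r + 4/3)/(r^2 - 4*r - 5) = (3*r^2 + 8*r + 4)/(3*(r - 5))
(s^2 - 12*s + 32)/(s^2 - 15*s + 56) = (s - 4)/(s - 7)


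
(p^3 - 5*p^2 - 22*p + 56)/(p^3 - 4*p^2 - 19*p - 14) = (p^2 + 2*p - 8)/(p^2 + 3*p + 2)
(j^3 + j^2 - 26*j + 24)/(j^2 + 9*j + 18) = (j^2 - 5*j + 4)/(j + 3)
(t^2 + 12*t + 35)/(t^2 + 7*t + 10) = (t + 7)/(t + 2)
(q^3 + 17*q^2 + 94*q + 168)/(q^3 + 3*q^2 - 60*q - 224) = (q + 6)/(q - 8)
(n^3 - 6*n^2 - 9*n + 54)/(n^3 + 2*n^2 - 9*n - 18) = (n - 6)/(n + 2)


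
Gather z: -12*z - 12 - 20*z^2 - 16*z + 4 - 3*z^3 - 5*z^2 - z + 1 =-3*z^3 - 25*z^2 - 29*z - 7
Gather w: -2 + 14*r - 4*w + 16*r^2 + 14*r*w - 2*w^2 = 16*r^2 + 14*r - 2*w^2 + w*(14*r - 4) - 2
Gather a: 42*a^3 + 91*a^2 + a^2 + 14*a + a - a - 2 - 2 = 42*a^3 + 92*a^2 + 14*a - 4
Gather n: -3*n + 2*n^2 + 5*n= 2*n^2 + 2*n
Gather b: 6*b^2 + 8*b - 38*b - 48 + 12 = 6*b^2 - 30*b - 36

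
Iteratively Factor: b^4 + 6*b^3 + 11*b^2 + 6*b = (b + 1)*(b^3 + 5*b^2 + 6*b) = b*(b + 1)*(b^2 + 5*b + 6) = b*(b + 1)*(b + 2)*(b + 3)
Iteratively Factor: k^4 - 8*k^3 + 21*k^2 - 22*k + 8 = (k - 1)*(k^3 - 7*k^2 + 14*k - 8) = (k - 1)^2*(k^2 - 6*k + 8) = (k - 4)*(k - 1)^2*(k - 2)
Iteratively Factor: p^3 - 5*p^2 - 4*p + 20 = (p - 2)*(p^2 - 3*p - 10) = (p - 2)*(p + 2)*(p - 5)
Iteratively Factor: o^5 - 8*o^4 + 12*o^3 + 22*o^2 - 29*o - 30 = (o + 1)*(o^4 - 9*o^3 + 21*o^2 + o - 30) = (o - 5)*(o + 1)*(o^3 - 4*o^2 + o + 6) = (o - 5)*(o - 2)*(o + 1)*(o^2 - 2*o - 3) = (o - 5)*(o - 3)*(o - 2)*(o + 1)*(o + 1)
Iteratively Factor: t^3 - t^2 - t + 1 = (t - 1)*(t^2 - 1) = (t - 1)*(t + 1)*(t - 1)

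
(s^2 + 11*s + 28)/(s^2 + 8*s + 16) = (s + 7)/(s + 4)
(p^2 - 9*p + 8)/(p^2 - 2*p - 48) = (p - 1)/(p + 6)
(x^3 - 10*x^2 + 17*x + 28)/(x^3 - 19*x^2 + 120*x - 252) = (x^2 - 3*x - 4)/(x^2 - 12*x + 36)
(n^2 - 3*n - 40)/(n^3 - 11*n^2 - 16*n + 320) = 1/(n - 8)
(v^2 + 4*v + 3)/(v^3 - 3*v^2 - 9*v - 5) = (v + 3)/(v^2 - 4*v - 5)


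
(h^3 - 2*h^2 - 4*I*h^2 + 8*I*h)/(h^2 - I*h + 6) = h*(h^2 - 2*h - 4*I*h + 8*I)/(h^2 - I*h + 6)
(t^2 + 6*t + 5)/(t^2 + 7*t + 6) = (t + 5)/(t + 6)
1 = 1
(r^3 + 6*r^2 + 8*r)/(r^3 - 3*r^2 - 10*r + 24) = r*(r^2 + 6*r + 8)/(r^3 - 3*r^2 - 10*r + 24)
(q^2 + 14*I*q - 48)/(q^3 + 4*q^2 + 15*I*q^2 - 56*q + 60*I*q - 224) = (q + 6*I)/(q^2 + q*(4 + 7*I) + 28*I)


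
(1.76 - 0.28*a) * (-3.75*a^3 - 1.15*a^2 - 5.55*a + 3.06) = 1.05*a^4 - 6.278*a^3 - 0.47*a^2 - 10.6248*a + 5.3856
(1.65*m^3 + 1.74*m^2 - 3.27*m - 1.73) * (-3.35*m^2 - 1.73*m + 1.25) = -5.5275*m^5 - 8.6835*m^4 + 10.0068*m^3 + 13.6276*m^2 - 1.0946*m - 2.1625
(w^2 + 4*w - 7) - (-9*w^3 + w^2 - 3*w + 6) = 9*w^3 + 7*w - 13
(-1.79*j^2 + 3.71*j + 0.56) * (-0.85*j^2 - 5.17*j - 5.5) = 1.5215*j^4 + 6.1008*j^3 - 9.8117*j^2 - 23.3002*j - 3.08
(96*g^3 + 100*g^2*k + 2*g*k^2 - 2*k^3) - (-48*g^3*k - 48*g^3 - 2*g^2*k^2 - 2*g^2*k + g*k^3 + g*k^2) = 48*g^3*k + 144*g^3 + 2*g^2*k^2 + 102*g^2*k - g*k^3 + g*k^2 - 2*k^3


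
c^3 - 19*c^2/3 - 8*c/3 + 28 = (c - 6)*(c - 7/3)*(c + 2)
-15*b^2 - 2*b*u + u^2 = (-5*b + u)*(3*b + u)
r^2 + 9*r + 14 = (r + 2)*(r + 7)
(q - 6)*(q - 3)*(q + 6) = q^3 - 3*q^2 - 36*q + 108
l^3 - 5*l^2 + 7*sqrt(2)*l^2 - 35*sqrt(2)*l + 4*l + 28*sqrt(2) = (l - 4)*(l - 1)*(l + 7*sqrt(2))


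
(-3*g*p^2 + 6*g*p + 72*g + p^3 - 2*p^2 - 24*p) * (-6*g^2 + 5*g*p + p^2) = 18*g^3*p^2 - 36*g^3*p - 432*g^3 - 21*g^2*p^3 + 42*g^2*p^2 + 504*g^2*p + 2*g*p^4 - 4*g*p^3 - 48*g*p^2 + p^5 - 2*p^4 - 24*p^3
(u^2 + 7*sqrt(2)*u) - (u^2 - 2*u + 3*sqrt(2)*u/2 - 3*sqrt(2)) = 2*u + 11*sqrt(2)*u/2 + 3*sqrt(2)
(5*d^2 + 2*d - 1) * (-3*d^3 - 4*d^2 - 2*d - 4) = -15*d^5 - 26*d^4 - 15*d^3 - 20*d^2 - 6*d + 4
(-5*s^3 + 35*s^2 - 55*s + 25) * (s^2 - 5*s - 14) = -5*s^5 + 60*s^4 - 160*s^3 - 190*s^2 + 645*s - 350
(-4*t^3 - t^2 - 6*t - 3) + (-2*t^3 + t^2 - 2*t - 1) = -6*t^3 - 8*t - 4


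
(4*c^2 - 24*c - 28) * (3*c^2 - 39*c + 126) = 12*c^4 - 228*c^3 + 1356*c^2 - 1932*c - 3528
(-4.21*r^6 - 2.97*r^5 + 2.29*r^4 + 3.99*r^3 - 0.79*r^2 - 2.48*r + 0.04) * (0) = 0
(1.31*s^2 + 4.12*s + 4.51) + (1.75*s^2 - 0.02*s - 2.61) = 3.06*s^2 + 4.1*s + 1.9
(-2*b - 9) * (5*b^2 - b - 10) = -10*b^3 - 43*b^2 + 29*b + 90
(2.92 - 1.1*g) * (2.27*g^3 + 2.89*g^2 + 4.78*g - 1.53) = -2.497*g^4 + 3.4494*g^3 + 3.1808*g^2 + 15.6406*g - 4.4676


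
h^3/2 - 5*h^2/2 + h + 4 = (h/2 + 1/2)*(h - 4)*(h - 2)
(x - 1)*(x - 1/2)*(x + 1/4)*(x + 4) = x^4 + 11*x^3/4 - 39*x^2/8 + 5*x/8 + 1/2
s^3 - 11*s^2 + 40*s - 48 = (s - 4)^2*(s - 3)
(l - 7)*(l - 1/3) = l^2 - 22*l/3 + 7/3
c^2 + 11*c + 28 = (c + 4)*(c + 7)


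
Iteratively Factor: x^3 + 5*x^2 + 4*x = (x + 1)*(x^2 + 4*x) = (x + 1)*(x + 4)*(x)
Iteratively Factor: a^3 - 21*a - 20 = (a + 4)*(a^2 - 4*a - 5) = (a + 1)*(a + 4)*(a - 5)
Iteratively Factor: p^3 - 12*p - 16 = (p - 4)*(p^2 + 4*p + 4) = (p - 4)*(p + 2)*(p + 2)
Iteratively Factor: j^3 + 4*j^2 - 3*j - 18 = (j + 3)*(j^2 + j - 6) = (j + 3)^2*(j - 2)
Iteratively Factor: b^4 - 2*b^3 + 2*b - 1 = (b - 1)*(b^3 - b^2 - b + 1) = (b - 1)^2*(b^2 - 1) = (b - 1)^2*(b + 1)*(b - 1)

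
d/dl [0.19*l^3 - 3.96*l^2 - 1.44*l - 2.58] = 0.57*l^2 - 7.92*l - 1.44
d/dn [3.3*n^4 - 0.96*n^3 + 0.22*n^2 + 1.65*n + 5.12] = 13.2*n^3 - 2.88*n^2 + 0.44*n + 1.65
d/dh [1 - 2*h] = -2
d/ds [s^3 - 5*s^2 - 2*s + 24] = 3*s^2 - 10*s - 2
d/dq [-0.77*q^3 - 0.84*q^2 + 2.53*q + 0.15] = -2.31*q^2 - 1.68*q + 2.53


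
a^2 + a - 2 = (a - 1)*(a + 2)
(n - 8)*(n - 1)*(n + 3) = n^3 - 6*n^2 - 19*n + 24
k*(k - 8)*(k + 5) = k^3 - 3*k^2 - 40*k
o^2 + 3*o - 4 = (o - 1)*(o + 4)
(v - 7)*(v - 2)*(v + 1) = v^3 - 8*v^2 + 5*v + 14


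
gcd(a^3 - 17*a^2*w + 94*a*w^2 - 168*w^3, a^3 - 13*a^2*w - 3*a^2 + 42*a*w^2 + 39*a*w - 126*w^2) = a^2 - 13*a*w + 42*w^2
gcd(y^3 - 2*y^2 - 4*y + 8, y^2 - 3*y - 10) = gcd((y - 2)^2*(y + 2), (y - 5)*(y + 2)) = y + 2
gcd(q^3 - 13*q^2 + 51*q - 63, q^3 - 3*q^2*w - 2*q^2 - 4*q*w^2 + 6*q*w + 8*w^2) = 1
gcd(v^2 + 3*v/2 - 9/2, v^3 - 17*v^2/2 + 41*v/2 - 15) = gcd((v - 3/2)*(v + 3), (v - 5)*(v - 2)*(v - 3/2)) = v - 3/2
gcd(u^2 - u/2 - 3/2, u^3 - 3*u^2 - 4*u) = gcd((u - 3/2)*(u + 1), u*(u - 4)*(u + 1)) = u + 1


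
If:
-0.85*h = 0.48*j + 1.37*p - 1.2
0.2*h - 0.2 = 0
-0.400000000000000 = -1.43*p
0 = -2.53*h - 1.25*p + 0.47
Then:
No Solution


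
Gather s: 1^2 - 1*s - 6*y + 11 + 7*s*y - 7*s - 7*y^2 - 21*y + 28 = s*(7*y - 8) - 7*y^2 - 27*y + 40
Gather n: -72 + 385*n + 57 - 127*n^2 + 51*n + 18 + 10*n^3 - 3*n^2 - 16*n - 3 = 10*n^3 - 130*n^2 + 420*n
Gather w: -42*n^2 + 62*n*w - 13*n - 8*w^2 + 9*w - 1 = -42*n^2 - 13*n - 8*w^2 + w*(62*n + 9) - 1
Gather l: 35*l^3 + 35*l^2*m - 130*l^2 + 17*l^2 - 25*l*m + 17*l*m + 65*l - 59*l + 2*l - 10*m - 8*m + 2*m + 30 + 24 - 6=35*l^3 + l^2*(35*m - 113) + l*(8 - 8*m) - 16*m + 48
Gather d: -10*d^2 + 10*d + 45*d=-10*d^2 + 55*d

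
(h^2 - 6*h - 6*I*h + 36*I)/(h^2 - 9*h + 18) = (h - 6*I)/(h - 3)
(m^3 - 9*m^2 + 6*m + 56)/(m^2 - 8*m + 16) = (m^2 - 5*m - 14)/(m - 4)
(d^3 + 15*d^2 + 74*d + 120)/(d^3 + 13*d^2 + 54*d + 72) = (d + 5)/(d + 3)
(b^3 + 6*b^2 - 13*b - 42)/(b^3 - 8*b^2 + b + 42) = (b + 7)/(b - 7)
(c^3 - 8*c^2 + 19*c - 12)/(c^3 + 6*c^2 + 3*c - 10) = (c^2 - 7*c + 12)/(c^2 + 7*c + 10)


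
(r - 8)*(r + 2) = r^2 - 6*r - 16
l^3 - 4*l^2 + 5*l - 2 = (l - 2)*(l - 1)^2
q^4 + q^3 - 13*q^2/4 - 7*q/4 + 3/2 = (q - 3/2)*(q - 1/2)*(q + 1)*(q + 2)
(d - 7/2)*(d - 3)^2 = d^3 - 19*d^2/2 + 30*d - 63/2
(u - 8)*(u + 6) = u^2 - 2*u - 48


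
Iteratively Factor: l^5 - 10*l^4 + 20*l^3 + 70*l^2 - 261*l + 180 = (l - 1)*(l^4 - 9*l^3 + 11*l^2 + 81*l - 180) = (l - 3)*(l - 1)*(l^3 - 6*l^2 - 7*l + 60) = (l - 5)*(l - 3)*(l - 1)*(l^2 - l - 12) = (l - 5)*(l - 3)*(l - 1)*(l + 3)*(l - 4)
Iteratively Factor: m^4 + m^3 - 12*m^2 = (m)*(m^3 + m^2 - 12*m) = m*(m + 4)*(m^2 - 3*m) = m*(m - 3)*(m + 4)*(m)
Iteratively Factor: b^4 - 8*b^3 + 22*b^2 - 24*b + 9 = (b - 3)*(b^3 - 5*b^2 + 7*b - 3) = (b - 3)*(b - 1)*(b^2 - 4*b + 3) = (b - 3)^2*(b - 1)*(b - 1)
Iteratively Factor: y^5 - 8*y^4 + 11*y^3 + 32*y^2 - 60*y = (y - 2)*(y^4 - 6*y^3 - y^2 + 30*y) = (y - 5)*(y - 2)*(y^3 - y^2 - 6*y) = y*(y - 5)*(y - 2)*(y^2 - y - 6) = y*(y - 5)*(y - 2)*(y + 2)*(y - 3)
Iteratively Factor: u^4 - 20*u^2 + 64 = (u - 2)*(u^3 + 2*u^2 - 16*u - 32) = (u - 2)*(u + 2)*(u^2 - 16) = (u - 2)*(u + 2)*(u + 4)*(u - 4)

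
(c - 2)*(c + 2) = c^2 - 4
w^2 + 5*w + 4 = (w + 1)*(w + 4)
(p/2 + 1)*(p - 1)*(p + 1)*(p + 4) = p^4/2 + 3*p^3 + 7*p^2/2 - 3*p - 4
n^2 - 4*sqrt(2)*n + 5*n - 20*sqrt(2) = (n + 5)*(n - 4*sqrt(2))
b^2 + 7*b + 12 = (b + 3)*(b + 4)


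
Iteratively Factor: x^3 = (x)*(x^2) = x^2*(x)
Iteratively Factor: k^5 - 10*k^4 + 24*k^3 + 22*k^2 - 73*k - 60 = (k - 5)*(k^4 - 5*k^3 - k^2 + 17*k + 12) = (k - 5)*(k + 1)*(k^3 - 6*k^2 + 5*k + 12) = (k - 5)*(k - 3)*(k + 1)*(k^2 - 3*k - 4) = (k - 5)*(k - 3)*(k + 1)^2*(k - 4)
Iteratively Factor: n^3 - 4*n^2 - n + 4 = (n - 1)*(n^2 - 3*n - 4) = (n - 4)*(n - 1)*(n + 1)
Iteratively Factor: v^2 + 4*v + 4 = (v + 2)*(v + 2)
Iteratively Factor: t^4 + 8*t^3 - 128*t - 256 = (t + 4)*(t^3 + 4*t^2 - 16*t - 64) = (t + 4)^2*(t^2 - 16) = (t - 4)*(t + 4)^2*(t + 4)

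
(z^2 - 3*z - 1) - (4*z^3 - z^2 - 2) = -4*z^3 + 2*z^2 - 3*z + 1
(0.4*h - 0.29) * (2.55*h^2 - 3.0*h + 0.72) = 1.02*h^3 - 1.9395*h^2 + 1.158*h - 0.2088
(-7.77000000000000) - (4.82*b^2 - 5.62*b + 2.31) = -4.82*b^2 + 5.62*b - 10.08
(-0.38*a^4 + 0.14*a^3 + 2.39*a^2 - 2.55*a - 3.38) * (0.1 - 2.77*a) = 1.0526*a^5 - 0.4258*a^4 - 6.6063*a^3 + 7.3025*a^2 + 9.1076*a - 0.338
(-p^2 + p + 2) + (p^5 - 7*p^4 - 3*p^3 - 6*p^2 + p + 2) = p^5 - 7*p^4 - 3*p^3 - 7*p^2 + 2*p + 4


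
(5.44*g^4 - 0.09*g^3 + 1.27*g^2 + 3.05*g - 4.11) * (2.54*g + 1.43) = 13.8176*g^5 + 7.5506*g^4 + 3.0971*g^3 + 9.5631*g^2 - 6.0779*g - 5.8773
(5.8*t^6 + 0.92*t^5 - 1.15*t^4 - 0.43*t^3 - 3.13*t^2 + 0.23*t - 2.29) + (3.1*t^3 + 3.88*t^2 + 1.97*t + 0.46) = 5.8*t^6 + 0.92*t^5 - 1.15*t^4 + 2.67*t^3 + 0.75*t^2 + 2.2*t - 1.83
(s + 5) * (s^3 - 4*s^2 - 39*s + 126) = s^4 + s^3 - 59*s^2 - 69*s + 630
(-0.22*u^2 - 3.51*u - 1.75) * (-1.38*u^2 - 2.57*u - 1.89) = 0.3036*u^4 + 5.4092*u^3 + 11.8515*u^2 + 11.1314*u + 3.3075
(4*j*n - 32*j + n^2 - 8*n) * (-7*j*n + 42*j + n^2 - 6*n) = -28*j^2*n^2 + 392*j^2*n - 1344*j^2 - 3*j*n^3 + 42*j*n^2 - 144*j*n + n^4 - 14*n^3 + 48*n^2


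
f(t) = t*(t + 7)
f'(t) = 2*t + 7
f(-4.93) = -10.21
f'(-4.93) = -2.86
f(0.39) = 2.88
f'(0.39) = 7.78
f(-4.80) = -10.56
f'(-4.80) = -2.60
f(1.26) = 10.41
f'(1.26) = 9.52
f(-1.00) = -6.00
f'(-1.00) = 5.00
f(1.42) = 11.96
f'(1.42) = 9.84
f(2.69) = 26.07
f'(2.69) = 12.38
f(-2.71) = -11.63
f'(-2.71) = 1.58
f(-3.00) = -12.00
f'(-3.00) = 1.00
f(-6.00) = -6.00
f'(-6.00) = -5.00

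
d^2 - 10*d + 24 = (d - 6)*(d - 4)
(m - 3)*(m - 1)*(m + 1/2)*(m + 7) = m^4 + 7*m^3/2 - 47*m^2/2 + 17*m/2 + 21/2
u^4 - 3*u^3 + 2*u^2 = u^2*(u - 2)*(u - 1)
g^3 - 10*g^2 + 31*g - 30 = (g - 5)*(g - 3)*(g - 2)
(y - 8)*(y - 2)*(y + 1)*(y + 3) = y^4 - 6*y^3 - 21*y^2 + 34*y + 48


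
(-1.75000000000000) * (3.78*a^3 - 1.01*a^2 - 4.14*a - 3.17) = -6.615*a^3 + 1.7675*a^2 + 7.245*a + 5.5475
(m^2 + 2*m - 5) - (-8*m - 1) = m^2 + 10*m - 4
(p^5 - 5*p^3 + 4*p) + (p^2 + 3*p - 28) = p^5 - 5*p^3 + p^2 + 7*p - 28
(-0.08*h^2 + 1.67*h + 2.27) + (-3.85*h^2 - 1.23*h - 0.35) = -3.93*h^2 + 0.44*h + 1.92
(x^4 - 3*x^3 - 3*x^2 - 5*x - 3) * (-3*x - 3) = -3*x^5 + 6*x^4 + 18*x^3 + 24*x^2 + 24*x + 9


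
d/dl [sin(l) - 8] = cos(l)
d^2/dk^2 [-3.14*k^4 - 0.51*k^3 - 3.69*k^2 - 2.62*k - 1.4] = -37.68*k^2 - 3.06*k - 7.38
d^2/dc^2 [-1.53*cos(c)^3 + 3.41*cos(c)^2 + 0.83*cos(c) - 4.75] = 0.3175*cos(c) - 6.82*cos(2*c) + 3.4425*cos(3*c)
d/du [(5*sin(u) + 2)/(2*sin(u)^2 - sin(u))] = 2*(-5*cos(u) - 4/tan(u) + cos(u)/sin(u)^2)/(2*sin(u) - 1)^2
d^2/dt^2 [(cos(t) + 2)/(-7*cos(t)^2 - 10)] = (-392*(cos(t) + 2)*sin(t)^2*cos(t)^2 + (7*cos(t)^2 + 10)^2*cos(t) - 14*(7*cos(t)^2 + 10)*(2*cos(2*t) + cos(3*t)))/(7*cos(t)^2 + 10)^3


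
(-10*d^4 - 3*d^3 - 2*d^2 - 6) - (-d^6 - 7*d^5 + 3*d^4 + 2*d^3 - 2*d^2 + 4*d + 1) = d^6 + 7*d^5 - 13*d^4 - 5*d^3 - 4*d - 7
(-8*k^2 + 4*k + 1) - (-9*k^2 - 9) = k^2 + 4*k + 10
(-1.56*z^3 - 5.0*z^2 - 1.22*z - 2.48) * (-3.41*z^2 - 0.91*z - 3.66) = 5.3196*z^5 + 18.4696*z^4 + 14.4198*z^3 + 27.867*z^2 + 6.722*z + 9.0768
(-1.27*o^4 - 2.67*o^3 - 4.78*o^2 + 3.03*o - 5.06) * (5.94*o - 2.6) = -7.5438*o^5 - 12.5578*o^4 - 21.4512*o^3 + 30.4262*o^2 - 37.9344*o + 13.156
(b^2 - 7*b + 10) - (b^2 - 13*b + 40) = 6*b - 30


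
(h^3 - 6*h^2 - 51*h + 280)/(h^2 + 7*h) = h - 13 + 40/h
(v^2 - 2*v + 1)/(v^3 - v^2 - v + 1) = 1/(v + 1)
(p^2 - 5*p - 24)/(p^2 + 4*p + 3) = (p - 8)/(p + 1)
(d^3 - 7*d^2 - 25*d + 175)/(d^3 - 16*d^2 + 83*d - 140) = (d + 5)/(d - 4)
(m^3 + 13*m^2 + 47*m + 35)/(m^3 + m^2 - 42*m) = (m^2 + 6*m + 5)/(m*(m - 6))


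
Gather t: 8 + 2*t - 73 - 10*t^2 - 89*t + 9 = -10*t^2 - 87*t - 56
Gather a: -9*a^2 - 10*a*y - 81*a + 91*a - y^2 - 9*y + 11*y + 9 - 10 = -9*a^2 + a*(10 - 10*y) - y^2 + 2*y - 1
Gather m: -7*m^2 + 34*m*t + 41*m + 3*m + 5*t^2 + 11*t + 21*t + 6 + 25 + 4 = -7*m^2 + m*(34*t + 44) + 5*t^2 + 32*t + 35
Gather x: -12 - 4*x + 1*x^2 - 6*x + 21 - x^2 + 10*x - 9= 0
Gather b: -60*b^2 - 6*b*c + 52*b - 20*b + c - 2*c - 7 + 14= -60*b^2 + b*(32 - 6*c) - c + 7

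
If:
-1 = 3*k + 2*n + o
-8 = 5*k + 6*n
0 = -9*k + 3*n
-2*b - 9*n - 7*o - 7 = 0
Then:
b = -144/23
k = -8/23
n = -24/23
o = 49/23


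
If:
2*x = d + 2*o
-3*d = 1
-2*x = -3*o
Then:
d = -1/3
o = -1/3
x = -1/2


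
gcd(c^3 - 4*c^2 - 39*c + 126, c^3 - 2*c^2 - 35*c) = c - 7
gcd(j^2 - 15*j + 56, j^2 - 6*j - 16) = j - 8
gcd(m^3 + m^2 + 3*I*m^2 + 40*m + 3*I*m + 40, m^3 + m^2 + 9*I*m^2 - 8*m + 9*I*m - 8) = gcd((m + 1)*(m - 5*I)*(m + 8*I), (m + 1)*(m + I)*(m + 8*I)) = m^2 + m*(1 + 8*I) + 8*I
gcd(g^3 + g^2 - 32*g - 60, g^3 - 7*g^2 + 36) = g^2 - 4*g - 12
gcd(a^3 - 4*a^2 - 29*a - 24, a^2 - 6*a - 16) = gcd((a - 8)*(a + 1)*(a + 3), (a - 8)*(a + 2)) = a - 8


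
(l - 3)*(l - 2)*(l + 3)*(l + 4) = l^4 + 2*l^3 - 17*l^2 - 18*l + 72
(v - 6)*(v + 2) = v^2 - 4*v - 12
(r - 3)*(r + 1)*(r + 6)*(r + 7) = r^4 + 11*r^3 + 13*r^2 - 123*r - 126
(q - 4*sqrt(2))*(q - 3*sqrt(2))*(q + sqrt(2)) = q^3 - 6*sqrt(2)*q^2 + 10*q + 24*sqrt(2)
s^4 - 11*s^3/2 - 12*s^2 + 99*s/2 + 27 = (s - 6)*(s - 3)*(s + 1/2)*(s + 3)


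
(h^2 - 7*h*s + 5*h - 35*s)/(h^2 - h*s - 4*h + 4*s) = (h^2 - 7*h*s + 5*h - 35*s)/(h^2 - h*s - 4*h + 4*s)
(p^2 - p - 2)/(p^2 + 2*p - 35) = (p^2 - p - 2)/(p^2 + 2*p - 35)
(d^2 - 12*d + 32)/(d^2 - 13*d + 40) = (d - 4)/(d - 5)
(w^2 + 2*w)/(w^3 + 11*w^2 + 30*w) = (w + 2)/(w^2 + 11*w + 30)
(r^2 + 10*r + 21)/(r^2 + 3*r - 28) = (r + 3)/(r - 4)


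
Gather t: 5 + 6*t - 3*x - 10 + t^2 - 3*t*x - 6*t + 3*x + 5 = t^2 - 3*t*x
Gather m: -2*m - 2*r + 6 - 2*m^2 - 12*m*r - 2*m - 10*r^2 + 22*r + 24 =-2*m^2 + m*(-12*r - 4) - 10*r^2 + 20*r + 30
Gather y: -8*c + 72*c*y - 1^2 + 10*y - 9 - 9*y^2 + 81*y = -8*c - 9*y^2 + y*(72*c + 91) - 10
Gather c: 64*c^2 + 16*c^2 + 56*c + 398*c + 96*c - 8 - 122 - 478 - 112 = 80*c^2 + 550*c - 720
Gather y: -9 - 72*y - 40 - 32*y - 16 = -104*y - 65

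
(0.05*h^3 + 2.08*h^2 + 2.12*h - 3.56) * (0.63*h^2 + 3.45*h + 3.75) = 0.0315*h^5 + 1.4829*h^4 + 8.6991*h^3 + 12.8712*h^2 - 4.332*h - 13.35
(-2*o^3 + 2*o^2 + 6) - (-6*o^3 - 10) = 4*o^3 + 2*o^2 + 16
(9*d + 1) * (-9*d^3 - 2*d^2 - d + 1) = -81*d^4 - 27*d^3 - 11*d^2 + 8*d + 1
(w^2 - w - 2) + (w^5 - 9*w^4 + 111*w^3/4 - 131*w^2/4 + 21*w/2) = w^5 - 9*w^4 + 111*w^3/4 - 127*w^2/4 + 19*w/2 - 2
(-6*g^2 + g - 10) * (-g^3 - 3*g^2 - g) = 6*g^5 + 17*g^4 + 13*g^3 + 29*g^2 + 10*g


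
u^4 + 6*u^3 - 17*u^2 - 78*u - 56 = (u - 4)*(u + 1)*(u + 2)*(u + 7)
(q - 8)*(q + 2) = q^2 - 6*q - 16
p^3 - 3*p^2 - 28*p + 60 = (p - 6)*(p - 2)*(p + 5)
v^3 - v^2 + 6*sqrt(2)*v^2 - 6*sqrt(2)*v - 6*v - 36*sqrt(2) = (v - 3)*(v + 2)*(v + 6*sqrt(2))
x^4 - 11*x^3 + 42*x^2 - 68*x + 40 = (x - 5)*(x - 2)^3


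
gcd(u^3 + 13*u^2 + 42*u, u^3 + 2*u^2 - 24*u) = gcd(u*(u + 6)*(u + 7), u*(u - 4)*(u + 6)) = u^2 + 6*u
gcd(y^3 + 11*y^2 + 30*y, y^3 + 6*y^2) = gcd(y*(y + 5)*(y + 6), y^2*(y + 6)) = y^2 + 6*y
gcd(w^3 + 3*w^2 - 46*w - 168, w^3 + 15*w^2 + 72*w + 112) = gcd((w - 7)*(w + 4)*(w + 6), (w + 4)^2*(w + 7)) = w + 4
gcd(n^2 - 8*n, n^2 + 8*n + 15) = 1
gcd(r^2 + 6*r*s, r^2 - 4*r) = r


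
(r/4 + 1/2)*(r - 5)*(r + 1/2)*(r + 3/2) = r^4/4 - r^3/4 - 61*r^2/16 - 89*r/16 - 15/8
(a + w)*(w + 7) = a*w + 7*a + w^2 + 7*w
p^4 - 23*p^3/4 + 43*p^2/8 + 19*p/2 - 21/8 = (p - 7/2)*(p - 3)*(p - 1/4)*(p + 1)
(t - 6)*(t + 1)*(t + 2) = t^3 - 3*t^2 - 16*t - 12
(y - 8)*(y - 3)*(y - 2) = y^3 - 13*y^2 + 46*y - 48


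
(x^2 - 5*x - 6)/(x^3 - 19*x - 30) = (-x^2 + 5*x + 6)/(-x^3 + 19*x + 30)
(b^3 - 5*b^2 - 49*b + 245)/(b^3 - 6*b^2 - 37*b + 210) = (b + 7)/(b + 6)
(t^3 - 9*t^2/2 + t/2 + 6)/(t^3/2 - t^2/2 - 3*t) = (-2*t^3 + 9*t^2 - t - 12)/(t*(-t^2 + t + 6))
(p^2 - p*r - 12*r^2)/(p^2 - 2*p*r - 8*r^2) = (p + 3*r)/(p + 2*r)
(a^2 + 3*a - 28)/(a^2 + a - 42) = (a - 4)/(a - 6)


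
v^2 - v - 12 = (v - 4)*(v + 3)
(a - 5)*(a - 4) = a^2 - 9*a + 20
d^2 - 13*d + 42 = (d - 7)*(d - 6)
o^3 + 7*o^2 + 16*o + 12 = (o + 2)^2*(o + 3)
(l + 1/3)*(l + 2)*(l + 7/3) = l^3 + 14*l^2/3 + 55*l/9 + 14/9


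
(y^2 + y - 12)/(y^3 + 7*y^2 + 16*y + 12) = (y^2 + y - 12)/(y^3 + 7*y^2 + 16*y + 12)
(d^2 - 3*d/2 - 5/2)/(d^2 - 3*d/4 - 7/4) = 2*(2*d - 5)/(4*d - 7)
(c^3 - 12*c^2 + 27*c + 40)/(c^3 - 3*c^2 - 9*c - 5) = (c - 8)/(c + 1)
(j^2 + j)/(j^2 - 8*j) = (j + 1)/(j - 8)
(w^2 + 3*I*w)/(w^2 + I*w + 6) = w/(w - 2*I)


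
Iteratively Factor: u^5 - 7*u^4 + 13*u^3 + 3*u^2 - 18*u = (u)*(u^4 - 7*u^3 + 13*u^2 + 3*u - 18) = u*(u - 2)*(u^3 - 5*u^2 + 3*u + 9) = u*(u - 3)*(u - 2)*(u^2 - 2*u - 3) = u*(u - 3)^2*(u - 2)*(u + 1)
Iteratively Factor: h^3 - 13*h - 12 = (h - 4)*(h^2 + 4*h + 3) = (h - 4)*(h + 3)*(h + 1)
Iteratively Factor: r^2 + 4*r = (r)*(r + 4)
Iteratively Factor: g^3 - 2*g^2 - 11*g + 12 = (g + 3)*(g^2 - 5*g + 4) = (g - 1)*(g + 3)*(g - 4)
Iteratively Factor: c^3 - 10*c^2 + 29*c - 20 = (c - 5)*(c^2 - 5*c + 4) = (c - 5)*(c - 1)*(c - 4)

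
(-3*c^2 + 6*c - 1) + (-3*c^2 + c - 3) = -6*c^2 + 7*c - 4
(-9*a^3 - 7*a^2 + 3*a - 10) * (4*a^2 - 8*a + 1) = -36*a^5 + 44*a^4 + 59*a^3 - 71*a^2 + 83*a - 10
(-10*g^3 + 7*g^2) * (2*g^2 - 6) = -20*g^5 + 14*g^4 + 60*g^3 - 42*g^2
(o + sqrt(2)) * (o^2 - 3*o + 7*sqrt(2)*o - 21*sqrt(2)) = o^3 - 3*o^2 + 8*sqrt(2)*o^2 - 24*sqrt(2)*o + 14*o - 42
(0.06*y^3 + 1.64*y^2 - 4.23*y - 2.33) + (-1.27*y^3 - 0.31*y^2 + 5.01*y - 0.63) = -1.21*y^3 + 1.33*y^2 + 0.779999999999999*y - 2.96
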